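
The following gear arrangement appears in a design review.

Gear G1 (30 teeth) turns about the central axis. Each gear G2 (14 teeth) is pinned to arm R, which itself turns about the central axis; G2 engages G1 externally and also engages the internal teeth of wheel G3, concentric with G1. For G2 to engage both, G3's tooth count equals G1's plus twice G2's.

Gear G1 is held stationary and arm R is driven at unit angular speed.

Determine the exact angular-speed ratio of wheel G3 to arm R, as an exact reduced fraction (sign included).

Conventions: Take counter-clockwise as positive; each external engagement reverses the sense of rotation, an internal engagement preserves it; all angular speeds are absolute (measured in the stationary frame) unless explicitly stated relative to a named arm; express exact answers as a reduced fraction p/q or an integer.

44/29

planetary set (30T centre, 14T on arm, 58T internal) — Willis relation
ring teeth: 30 + 2·14 = 58
30(ω_sun−ω_arm) = −58(ω_ring−ω_arm),  ω_sun = 0, ω_arm = 1
ω_ring = 1 − (30/58)(0−1) = 44/29
ω_out/ω_in = 44/29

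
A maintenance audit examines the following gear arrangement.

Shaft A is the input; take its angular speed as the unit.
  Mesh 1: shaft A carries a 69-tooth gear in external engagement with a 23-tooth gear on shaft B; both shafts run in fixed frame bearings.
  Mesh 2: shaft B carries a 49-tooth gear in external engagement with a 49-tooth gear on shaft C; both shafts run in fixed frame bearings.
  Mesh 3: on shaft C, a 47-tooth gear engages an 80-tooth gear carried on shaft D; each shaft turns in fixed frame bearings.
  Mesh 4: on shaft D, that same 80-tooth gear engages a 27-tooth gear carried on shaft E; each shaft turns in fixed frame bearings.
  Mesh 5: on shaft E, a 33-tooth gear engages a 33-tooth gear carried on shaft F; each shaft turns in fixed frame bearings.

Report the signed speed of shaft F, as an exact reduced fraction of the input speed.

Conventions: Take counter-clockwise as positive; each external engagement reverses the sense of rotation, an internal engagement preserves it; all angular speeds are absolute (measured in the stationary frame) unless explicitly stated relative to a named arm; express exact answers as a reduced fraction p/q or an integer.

5-mesh fixed-axis compound train (all bearings frame-fixed)
mesh 1 [69T→23T]: |ω|/ω_in = 1×69/23 = 3, sense flips to −
mesh 2 [49T→49T]: |ω|/ω_in = 3×49/49 = 3, sense flips to +
mesh 3 [47T→80T]: |ω|/ω_in = 3×47/80 = 141/80, sense flips to −
mesh 4 [80T→27T]: |ω|/ω_in = (141/80)×80/27 = 47/9, sense flips to +
mesh 5 [33T→33T]: |ω|/ω_in = (47/9)×33/33 = 47/9, sense flips to −
signed output speed (× input speed) = -47/9

-47/9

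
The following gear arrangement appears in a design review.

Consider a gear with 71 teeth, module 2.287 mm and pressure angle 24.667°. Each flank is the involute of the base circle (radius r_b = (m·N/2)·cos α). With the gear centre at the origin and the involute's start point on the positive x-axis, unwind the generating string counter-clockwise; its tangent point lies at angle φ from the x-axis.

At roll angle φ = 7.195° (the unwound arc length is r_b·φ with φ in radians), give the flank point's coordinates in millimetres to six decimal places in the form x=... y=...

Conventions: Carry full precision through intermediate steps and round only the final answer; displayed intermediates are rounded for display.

x=74.359387 y=0.048625

recognized (one wheel, involute flank): single-mesh tooth geometry, m = 2.287, N = 71
pitch radius r_p = m·N/2 = 2.287·71/2 = 81.188500
base radius r_b = r_p·cos α = 81.188500·cos 24.667° = 73.779944
roll angle φ = 7.195° = 0.12557644 rad
x = r_b·(cos φ + φ·sin φ) = 74.359387
y = r_b·(sin φ − φ·cos φ) = 0.048625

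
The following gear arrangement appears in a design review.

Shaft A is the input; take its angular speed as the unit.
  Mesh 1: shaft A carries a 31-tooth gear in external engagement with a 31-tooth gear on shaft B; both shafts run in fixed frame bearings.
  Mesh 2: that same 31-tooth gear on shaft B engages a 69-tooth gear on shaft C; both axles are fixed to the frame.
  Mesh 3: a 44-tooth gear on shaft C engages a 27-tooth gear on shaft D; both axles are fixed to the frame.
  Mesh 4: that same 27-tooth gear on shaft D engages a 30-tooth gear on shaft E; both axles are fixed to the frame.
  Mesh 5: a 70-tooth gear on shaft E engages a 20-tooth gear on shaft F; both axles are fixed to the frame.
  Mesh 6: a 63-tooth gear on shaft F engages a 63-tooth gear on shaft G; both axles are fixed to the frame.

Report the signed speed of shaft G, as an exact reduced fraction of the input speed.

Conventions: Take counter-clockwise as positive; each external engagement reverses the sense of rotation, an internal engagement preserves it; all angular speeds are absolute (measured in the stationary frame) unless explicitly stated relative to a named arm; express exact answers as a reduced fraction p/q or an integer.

2387/1035

6-mesh fixed-axis compound train (all bearings frame-fixed)
mesh 1 [31T→31T]: |ω|/ω_in = 1×31/31 = 1, sense flips to −
mesh 2 [31T→69T]: |ω|/ω_in = 1×31/69 = 31/69, sense flips to +
mesh 3 [44T→27T]: |ω|/ω_in = (31/69)×44/27 = 1364/1863, sense flips to −
mesh 4 [27T→30T]: |ω|/ω_in = (1364/1863)×27/30 = 682/1035, sense flips to +
mesh 5 [70T→20T]: |ω|/ω_in = (682/1035)×70/20 = 2387/1035, sense flips to −
mesh 6 [63T→63T]: |ω|/ω_in = (2387/1035)×63/63 = 2387/1035, sense flips to +
signed output speed (× input speed) = 2387/1035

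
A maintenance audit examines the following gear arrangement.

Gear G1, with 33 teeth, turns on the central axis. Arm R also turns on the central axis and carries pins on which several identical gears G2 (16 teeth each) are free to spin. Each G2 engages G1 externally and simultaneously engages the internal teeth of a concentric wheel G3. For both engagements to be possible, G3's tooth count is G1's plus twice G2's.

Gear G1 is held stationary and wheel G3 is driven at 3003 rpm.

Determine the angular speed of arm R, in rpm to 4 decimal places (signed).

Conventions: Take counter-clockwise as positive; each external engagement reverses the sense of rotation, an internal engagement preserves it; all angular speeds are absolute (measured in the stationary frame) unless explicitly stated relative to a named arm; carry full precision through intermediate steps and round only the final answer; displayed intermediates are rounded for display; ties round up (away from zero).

+1991.7857 rpm

class = planetary set [G3 = 33+2·16 = 65; Willis about the carrier]
normalise by the input: solve with ω_ring = 1, then scale by 3003 rpm
ring teeth: 33 + 2·16 = 65
33(ω_sun−ω_arm) = −65(ω_ring−ω_arm),  ω_sun = 0, ω_ring = 1
33(0−ω_arm) = −65(1−ω_arm)  ⇒  98·ω_arm = 65  ⇒  ω_arm = 65/98
scale: ω_arm = 65/98 × 3003 rpm = +1991.7857 rpm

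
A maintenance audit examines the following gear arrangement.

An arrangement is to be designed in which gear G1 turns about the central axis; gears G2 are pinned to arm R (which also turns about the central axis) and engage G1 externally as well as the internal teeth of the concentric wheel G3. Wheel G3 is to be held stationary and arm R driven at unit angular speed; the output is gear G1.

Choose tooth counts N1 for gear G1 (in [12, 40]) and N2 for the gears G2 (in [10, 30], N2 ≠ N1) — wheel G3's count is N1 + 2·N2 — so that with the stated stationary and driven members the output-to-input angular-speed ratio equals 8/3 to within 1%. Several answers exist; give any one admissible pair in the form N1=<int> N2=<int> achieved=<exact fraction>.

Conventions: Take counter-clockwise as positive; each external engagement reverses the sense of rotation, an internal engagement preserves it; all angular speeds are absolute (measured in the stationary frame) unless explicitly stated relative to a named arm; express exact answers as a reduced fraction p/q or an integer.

N1=30 N2=10 achieved=8/3

design class (target 8/3): planetary set
Willis with ω_ring = 0: ω_sun/ω_arm = (N1+N3)/N1; set equal to 8/3  ⇒  N3/N1 = 8/3 − 1 = 5/3
N3 = N1 + 2·N2  ⇒  N2/N1 = (N3/N1 − 1)/2 = (5/3 − 1)/2 = 1/3
smallest multiple with N1 ≥ 12 and N2 ≥ 10: k = 10  ⇒  N1 = 10·3 = 30, N2 = 10·1 = 10 (N1 ≤ 40, N2 ≤ 30, N2 ≠ N1 ✓), N3 = 30 + 2·10 = 50
check: (N1+N3)/N1 with N1 = 30, N3 = 50 gives 8/3; |achieved − target| = 0 ≤ 2/75 ✓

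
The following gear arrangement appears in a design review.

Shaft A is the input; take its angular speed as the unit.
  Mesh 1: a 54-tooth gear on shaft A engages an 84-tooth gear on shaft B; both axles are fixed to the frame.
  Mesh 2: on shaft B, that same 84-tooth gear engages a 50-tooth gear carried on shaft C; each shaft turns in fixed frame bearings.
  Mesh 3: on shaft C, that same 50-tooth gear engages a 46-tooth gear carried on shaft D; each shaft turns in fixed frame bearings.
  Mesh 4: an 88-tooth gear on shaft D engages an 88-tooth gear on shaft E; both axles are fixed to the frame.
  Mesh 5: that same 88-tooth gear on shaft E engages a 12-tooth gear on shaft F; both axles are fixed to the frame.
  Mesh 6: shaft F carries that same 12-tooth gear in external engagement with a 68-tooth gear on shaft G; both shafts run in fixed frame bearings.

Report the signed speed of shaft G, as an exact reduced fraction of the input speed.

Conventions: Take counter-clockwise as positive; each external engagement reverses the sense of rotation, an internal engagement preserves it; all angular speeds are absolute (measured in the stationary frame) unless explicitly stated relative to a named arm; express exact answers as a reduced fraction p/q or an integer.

594/391

6-mesh fixed-axis compound train (all bearings frame-fixed)
mesh 1 [54T→84T]: |ω|/ω_in = 1×54/84 = 9/14, sense flips to −
mesh 2 [84T→50T]: |ω|/ω_in = (9/14)×84/50 = 27/25, sense flips to +
mesh 3 [50T→46T]: |ω|/ω_in = (27/25)×50/46 = 27/23, sense flips to −
mesh 4 [88T→88T]: |ω|/ω_in = (27/23)×88/88 = 27/23, sense flips to +
mesh 5 [88T→12T]: |ω|/ω_in = (27/23)×88/12 = 198/23, sense flips to −
mesh 6 [12T→68T]: |ω|/ω_in = (198/23)×12/68 = 594/391, sense flips to +
signed output speed (× input speed) = 594/391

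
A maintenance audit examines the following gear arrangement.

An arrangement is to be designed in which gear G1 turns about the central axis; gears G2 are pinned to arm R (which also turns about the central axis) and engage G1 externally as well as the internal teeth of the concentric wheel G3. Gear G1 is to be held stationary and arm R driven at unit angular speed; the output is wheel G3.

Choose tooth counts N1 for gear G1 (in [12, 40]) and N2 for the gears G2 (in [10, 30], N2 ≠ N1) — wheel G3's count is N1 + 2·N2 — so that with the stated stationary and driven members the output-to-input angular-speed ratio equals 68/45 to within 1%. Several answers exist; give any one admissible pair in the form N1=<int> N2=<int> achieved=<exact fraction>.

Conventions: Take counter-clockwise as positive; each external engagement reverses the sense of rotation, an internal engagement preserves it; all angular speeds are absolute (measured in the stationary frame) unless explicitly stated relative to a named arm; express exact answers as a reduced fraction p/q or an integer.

planetary set to be sized for 68/45 (Willis relation)
Willis with ω_sun = 0: ω_ring/ω_arm = (N1+N3)/N3; set equal to 68/45  ⇒  N3/N1 = 1/(68/45 − 1) = 45/23
N3 = N1 + 2·N2  ⇒  N2/N1 = (N3/N1 − 1)/2 = (45/23 − 1)/2 = 11/23
smallest multiple with N1 ≥ 12 and N2 ≥ 10: k = 1  ⇒  N1 = 1·23 = 23, N2 = 1·11 = 11 (N1 ≤ 40, N2 ≤ 30, N2 ≠ N1 ✓), N3 = 23 + 2·11 = 45
check: (N1+N3)/N3 with N1 = 23, N3 = 45 gives 68/45; |achieved − target| = 0 ≤ 17/1125 ✓

N1=23 N2=11 achieved=68/45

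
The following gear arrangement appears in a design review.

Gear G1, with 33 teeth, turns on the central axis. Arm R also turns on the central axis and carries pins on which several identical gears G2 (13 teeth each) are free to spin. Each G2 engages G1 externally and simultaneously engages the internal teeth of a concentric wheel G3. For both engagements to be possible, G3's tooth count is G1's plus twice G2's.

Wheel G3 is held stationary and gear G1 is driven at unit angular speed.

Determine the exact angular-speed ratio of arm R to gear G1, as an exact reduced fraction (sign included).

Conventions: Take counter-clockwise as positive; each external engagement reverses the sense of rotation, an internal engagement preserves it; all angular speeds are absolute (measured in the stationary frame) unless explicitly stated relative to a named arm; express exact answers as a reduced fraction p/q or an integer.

33/92

recognized (axles ride arm R): planetary set, 33/13/59 teeth
ring teeth: 33 + 2·13 = 59
33(ω_sun−ω_arm) = −59(ω_ring−ω_arm),  ω_ring = 0, ω_sun = 1
33(1−ω_arm) = −59(0−ω_arm)  ⇒  92·ω_arm = 33  ⇒  ω_arm = 33/92
ω_out/ω_in = 33/92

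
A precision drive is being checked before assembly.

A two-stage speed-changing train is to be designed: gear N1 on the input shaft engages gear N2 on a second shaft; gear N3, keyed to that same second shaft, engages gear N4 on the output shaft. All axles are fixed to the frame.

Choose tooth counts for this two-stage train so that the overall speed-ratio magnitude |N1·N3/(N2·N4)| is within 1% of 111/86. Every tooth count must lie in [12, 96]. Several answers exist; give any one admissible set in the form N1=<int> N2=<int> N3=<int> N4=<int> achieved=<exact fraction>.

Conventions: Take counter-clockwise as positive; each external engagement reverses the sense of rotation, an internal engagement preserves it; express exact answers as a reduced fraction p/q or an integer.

design class (target 111/86): fixed-axis compound train
target = 111/86 in lowest terms: an exact hit needs N1·N3 = k·111 and N2·N4 = k·86 for one integer k, every count in [12, 96]; additionally prefer no 1:1 stage (N1 ≠ N2, N3 ≠ N4)
k = 1…5: no 1:1-free in-range split of k·111 and k·86 into factor pairs; take k = 6
k = 6: N1·N3 = 666 = 18·37, N2·N4 = 516 = 12·43
achieved = 18·37/(12·43) = 111/86; |achieved − target| = 0 ≤ 111/8600 ✓

N1=18 N2=12 N3=37 N4=43 achieved=111/86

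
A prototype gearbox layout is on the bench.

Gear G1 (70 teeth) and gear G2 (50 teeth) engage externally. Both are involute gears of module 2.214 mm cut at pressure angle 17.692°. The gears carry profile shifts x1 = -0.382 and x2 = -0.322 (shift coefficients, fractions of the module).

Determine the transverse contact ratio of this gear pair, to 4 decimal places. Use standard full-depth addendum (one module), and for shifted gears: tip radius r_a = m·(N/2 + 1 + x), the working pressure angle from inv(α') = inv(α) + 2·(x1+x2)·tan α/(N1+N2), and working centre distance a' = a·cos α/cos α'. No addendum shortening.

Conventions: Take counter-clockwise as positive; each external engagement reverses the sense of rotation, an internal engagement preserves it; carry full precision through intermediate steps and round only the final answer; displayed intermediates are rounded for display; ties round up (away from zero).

recognized (one external pair, fixed centres): single-mesh tooth geometry, m = 2.214, N1 = 70, N2 = 50
base radii: r_b1 = 73.825027, r_b2 = 52.732162
tip radii: r_a1 = 78.858252, r_a2 = 56.851092
inv(α') = inv(17.692°) + 2·(-0.382-0.322)·tan α/(70+50) = 0.00646044  ⇒  α' = 15.24372°
a' = a·cos α / cos α' = 132.8400·cos 17.692°/cos 15.24372° = 131.172338
action lengths: √(r_a1²−r_b1²) = 27.721640, √(r_a2²−r_b2²) = 21.245370
base pitch p_b = π·m·cos α = 6.626519
CR = (27.721640 + 21.245370 − 131.172338·sin 15.24372°)/6.626519 = 2.184927
contact ratio ≈ 2.1849

2.1849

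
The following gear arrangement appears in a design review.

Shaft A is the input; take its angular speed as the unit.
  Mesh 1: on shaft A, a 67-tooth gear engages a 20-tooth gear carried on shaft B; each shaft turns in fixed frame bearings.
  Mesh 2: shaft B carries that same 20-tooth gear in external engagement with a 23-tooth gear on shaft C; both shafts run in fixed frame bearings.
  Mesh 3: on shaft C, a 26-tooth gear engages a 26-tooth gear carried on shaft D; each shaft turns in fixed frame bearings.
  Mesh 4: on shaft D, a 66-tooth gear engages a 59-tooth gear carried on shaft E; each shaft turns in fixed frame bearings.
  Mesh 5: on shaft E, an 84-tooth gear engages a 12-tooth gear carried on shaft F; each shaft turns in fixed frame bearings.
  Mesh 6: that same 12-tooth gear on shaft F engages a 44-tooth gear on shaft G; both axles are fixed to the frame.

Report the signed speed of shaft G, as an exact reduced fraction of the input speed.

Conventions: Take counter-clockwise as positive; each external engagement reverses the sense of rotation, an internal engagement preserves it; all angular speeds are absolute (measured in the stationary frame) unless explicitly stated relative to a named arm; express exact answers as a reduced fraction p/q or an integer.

8442/1357

6-mesh fixed-axis compound train (all bearings frame-fixed)
mesh 1 [67T→20T]: |ω|/ω_in = 1×67/20 = 67/20, sense flips to −
mesh 2 [20T→23T]: |ω|/ω_in = (67/20)×20/23 = 67/23, sense flips to +
mesh 3 [26T→26T]: |ω|/ω_in = (67/23)×26/26 = 67/23, sense flips to −
mesh 4 [66T→59T]: |ω|/ω_in = (67/23)×66/59 = 4422/1357, sense flips to +
mesh 5 [84T→12T]: |ω|/ω_in = (4422/1357)×84/12 = 30954/1357, sense flips to −
mesh 6 [12T→44T]: |ω|/ω_in = (30954/1357)×12/44 = 8442/1357, sense flips to +
signed output speed (× input speed) = 8442/1357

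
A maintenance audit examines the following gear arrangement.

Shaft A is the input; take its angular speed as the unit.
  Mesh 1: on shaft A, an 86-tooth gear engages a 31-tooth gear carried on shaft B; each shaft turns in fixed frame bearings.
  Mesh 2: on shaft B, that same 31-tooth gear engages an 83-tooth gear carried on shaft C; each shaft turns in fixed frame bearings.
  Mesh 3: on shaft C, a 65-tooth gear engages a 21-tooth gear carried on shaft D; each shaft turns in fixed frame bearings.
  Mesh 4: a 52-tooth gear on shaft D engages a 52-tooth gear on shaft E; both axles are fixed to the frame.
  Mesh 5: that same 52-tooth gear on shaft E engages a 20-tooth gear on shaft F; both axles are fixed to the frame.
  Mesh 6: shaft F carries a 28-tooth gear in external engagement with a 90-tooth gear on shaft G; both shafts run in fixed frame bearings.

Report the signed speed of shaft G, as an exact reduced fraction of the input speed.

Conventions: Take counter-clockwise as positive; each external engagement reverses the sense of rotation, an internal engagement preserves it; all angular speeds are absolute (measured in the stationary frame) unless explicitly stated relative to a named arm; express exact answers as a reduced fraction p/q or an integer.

6-mesh fixed-axis compound train (all bearings frame-fixed)
mesh 1 [86T→31T]: |ω|/ω_in = 1×86/31 = 86/31, sense flips to −
mesh 2 [31T→83T]: |ω|/ω_in = (86/31)×31/83 = 86/83, sense flips to +
mesh 3 [65T→21T]: |ω|/ω_in = (86/83)×65/21 = 5590/1743, sense flips to −
mesh 4 [52T→52T]: |ω|/ω_in = (5590/1743)×52/52 = 5590/1743, sense flips to +
mesh 5 [52T→20T]: |ω|/ω_in = (5590/1743)×52/20 = 14534/1743, sense flips to −
mesh 6 [28T→90T]: |ω|/ω_in = (14534/1743)×28/90 = 29068/11205, sense flips to +
signed output speed (× input speed) = 29068/11205

29068/11205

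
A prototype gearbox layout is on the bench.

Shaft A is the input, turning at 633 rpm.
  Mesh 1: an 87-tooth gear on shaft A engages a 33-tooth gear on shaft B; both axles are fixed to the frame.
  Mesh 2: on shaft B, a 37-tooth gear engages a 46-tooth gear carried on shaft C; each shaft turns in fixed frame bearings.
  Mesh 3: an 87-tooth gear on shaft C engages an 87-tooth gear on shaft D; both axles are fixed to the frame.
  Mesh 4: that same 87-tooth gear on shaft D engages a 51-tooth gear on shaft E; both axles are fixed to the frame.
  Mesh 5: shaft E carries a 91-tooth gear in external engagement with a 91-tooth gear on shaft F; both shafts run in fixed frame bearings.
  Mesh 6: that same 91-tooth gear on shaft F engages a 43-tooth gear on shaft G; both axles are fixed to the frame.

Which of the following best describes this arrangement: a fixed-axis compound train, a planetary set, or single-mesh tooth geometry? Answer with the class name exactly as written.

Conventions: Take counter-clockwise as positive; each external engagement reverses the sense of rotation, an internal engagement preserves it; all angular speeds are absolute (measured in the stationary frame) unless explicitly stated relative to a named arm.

topology: fixed-axis compound train — 6 meshes, A→G
classification: fixed-axis compound train

fixed-axis compound train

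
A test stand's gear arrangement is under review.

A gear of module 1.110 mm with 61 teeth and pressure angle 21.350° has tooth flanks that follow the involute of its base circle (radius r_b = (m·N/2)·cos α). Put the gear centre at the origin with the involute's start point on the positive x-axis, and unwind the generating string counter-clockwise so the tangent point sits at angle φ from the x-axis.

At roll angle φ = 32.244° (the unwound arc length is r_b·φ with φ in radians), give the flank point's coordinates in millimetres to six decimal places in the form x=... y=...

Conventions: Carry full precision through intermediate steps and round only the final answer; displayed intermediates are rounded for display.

recognized (one wheel, involute flank): single-mesh tooth geometry, m = 1.110, N = 61
pitch radius r_p = m·N/2 = 1.110·61/2 = 33.855000
base radius r_b = r_p·cos α = 33.855000·cos 21.350° = 31.531663
roll angle φ = 32.244° = 0.56276396 rad
x = r_b·(cos φ + φ·sin φ) = 36.136322
y = r_b·(sin φ − φ·cos φ) = 1.814627

x=36.136322 y=1.814627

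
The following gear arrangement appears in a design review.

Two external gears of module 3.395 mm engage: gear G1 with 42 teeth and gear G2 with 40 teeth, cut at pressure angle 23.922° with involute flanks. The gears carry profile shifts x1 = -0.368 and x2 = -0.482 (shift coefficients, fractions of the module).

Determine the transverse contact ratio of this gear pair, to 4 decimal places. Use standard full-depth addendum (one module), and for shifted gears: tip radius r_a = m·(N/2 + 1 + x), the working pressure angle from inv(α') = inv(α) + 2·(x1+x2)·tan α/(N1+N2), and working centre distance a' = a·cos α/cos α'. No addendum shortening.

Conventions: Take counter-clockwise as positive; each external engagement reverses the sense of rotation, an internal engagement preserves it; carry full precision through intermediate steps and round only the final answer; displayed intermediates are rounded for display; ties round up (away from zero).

single-mesh involute tooth geometry (42T engaging 40T at module 3.395)
base radii: r_b1 = 65.170640, r_b2 = 62.067276
tip radii: r_a1 = 73.440640, r_a2 = 69.658610
inv(α') = inv(23.922°) + 2·(-0.368-0.482)·tan α/(42+40) = 0.01688424  ⇒  α' = 20.81918°
a' = a·cos α / cos α' = 139.1950·cos 23.922°/cos 20.81918° = 136.126029
action lengths: √(r_a1²−r_b1²) = 33.857278, √(r_a2²−r_b2²) = 31.622384
base pitch p_b = π·m·cos α = 9.749505
CR = (33.857278 + 31.622384 − 136.126029·sin 20.81918°)/9.749505 = 1.753706
contact ratio ≈ 1.7537

1.7537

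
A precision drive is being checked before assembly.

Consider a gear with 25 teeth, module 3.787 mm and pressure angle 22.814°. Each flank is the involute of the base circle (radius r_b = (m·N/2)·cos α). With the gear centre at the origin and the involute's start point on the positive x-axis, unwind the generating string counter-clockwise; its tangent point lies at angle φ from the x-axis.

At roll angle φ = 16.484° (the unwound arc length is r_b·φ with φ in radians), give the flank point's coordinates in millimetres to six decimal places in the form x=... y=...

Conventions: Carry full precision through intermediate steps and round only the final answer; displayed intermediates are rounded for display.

single-mesh involute tooth geometry (25T wheel at module 3.787)
pitch radius r_p = m·N/2 = 3.787·25/2 = 47.337500
base radius r_b = r_p·cos α = 47.337500·cos 22.814° = 43.634213
roll angle φ = 16.484° = 0.28770007 rad
x = r_b·(cos φ + φ·sin φ) = 45.402848
y = r_b·(sin φ − φ·cos φ) = 0.343500

x=45.402848 y=0.343500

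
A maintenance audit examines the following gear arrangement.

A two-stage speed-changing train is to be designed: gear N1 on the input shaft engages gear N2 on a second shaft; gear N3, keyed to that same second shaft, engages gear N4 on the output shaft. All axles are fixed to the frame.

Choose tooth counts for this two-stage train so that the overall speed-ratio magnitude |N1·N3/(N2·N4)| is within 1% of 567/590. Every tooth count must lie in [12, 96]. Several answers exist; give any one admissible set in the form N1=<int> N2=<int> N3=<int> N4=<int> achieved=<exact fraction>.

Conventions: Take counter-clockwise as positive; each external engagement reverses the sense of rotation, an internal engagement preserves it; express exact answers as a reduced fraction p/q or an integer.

N1=14 N2=20 N3=81 N4=59 achieved=567/590

design class (target 567/590): fixed-axis compound train
target = 567/590 in lowest terms: an exact hit needs N1·N3 = k·567 and N2·N4 = k·590 for one integer k, every count in [12, 96]; additionally prefer no 1:1 stage (N1 ≠ N2, N3 ≠ N4)
k = 1: no 1:1-free in-range split of k·567 and k·590 into factor pairs; take k = 2
k = 2: N1·N3 = 1134 = 14·81, N2·N4 = 1180 = 20·59
achieved = 14·81/(20·59) = 567/590; |achieved − target| = 0 ≤ 567/59000 ✓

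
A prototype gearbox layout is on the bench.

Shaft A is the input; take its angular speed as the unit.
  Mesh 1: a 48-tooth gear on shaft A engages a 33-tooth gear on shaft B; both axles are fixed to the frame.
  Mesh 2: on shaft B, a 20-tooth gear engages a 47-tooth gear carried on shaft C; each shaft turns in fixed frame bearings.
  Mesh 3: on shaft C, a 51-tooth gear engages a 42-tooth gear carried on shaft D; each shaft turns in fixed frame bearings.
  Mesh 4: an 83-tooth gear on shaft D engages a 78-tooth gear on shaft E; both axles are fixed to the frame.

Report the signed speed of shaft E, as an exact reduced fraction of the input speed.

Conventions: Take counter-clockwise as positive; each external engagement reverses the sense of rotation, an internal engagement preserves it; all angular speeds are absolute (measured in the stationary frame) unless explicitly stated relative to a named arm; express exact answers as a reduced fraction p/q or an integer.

112880/141141

4-mesh fixed-axis compound train (all bearings frame-fixed)
mesh 1 [48T→33T]: |ω|/ω_in = 1×48/33 = 16/11, sense flips to −
mesh 2 [20T→47T]: |ω|/ω_in = (16/11)×20/47 = 320/517, sense flips to +
mesh 3 [51T→42T]: |ω|/ω_in = (320/517)×51/42 = 2720/3619, sense flips to −
mesh 4 [83T→78T]: |ω|/ω_in = (2720/3619)×83/78 = 112880/141141, sense flips to +
signed output speed (× input speed) = 112880/141141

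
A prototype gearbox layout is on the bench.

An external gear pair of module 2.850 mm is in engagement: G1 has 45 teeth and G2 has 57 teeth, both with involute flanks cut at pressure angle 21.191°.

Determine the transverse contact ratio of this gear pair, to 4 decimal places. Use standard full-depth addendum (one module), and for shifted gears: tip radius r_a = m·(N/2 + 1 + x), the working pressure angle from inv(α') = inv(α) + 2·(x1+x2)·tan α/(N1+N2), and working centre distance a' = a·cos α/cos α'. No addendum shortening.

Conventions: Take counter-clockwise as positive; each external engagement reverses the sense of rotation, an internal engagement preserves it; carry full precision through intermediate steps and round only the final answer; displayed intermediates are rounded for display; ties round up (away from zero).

1.6954

class = single-mesh tooth geometry [involute pair 45T × 57T, m = 2.850]
base radii: r_b1 = 59.788906, r_b2 = 75.732614
tip radii: r_a1 = 66.975000, r_a2 = 84.075000
no profile shift: α' = α, a' = a
action lengths: √(r_a1²−r_b1²) = 30.181739, √(r_a2²−r_b2²) = 36.512694
base pitch p_b = π·m·cos α = 8.348106
CR = (30.181739 + 36.512694 − 145.350000·sin 21.19100°)/8.348106 = 1.695425
contact ratio ≈ 1.6954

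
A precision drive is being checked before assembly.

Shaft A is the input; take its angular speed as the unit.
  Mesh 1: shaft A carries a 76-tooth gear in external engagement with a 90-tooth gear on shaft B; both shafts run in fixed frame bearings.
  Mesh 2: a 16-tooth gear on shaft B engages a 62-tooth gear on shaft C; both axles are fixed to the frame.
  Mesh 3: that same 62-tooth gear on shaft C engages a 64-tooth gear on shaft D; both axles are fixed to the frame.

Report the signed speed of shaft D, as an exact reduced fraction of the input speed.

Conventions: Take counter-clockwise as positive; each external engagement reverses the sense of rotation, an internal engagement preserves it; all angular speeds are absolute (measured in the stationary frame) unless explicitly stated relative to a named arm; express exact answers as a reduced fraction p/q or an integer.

3-mesh fixed-axis compound train (all bearings frame-fixed)
mesh 1 [76T→90T]: |ω|/ω_in = 1×76/90 = 38/45, sense flips to −
mesh 2 [16T→62T]: |ω|/ω_in = (38/45)×16/62 = 304/1395, sense flips to +
mesh 3 [62T→64T]: |ω|/ω_in = (304/1395)×62/64 = 19/90, sense flips to −
signed output speed (× input speed) = -19/90

-19/90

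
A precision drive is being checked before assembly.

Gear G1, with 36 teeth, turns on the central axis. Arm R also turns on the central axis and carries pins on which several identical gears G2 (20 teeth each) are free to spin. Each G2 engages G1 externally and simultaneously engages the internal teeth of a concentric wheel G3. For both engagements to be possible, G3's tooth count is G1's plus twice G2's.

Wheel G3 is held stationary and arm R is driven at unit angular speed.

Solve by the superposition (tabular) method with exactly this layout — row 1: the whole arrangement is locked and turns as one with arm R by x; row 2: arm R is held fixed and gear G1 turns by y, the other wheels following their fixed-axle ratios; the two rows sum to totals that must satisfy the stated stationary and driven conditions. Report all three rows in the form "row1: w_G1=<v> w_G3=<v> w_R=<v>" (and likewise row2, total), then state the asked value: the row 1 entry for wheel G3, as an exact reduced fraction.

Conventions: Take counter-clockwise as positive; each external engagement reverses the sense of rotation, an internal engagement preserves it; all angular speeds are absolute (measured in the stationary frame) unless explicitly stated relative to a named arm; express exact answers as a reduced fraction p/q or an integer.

planetary set (36T centre, 20T on arm, 76T internal) — Willis relation
row 1: whole set turns with the arm by x
row 2 (arm held, sun turns y): ω_ring = −(36/76)·y, ω_arm = 0
boundary: total ω_ring = x − (36/76)·y = 0 and total ω_arm = x = 1  ⇒  y = 19/9, x = 1
row 2 ring = −(36/76)·19/9 = -1
totals (row 1 + row 2): sun 1 + 19/9 = 28/9, ring 1 + (-1) = 0, arm 1 + 0 = 1
asked cell (row1, ring) = 1

row1: w_G1=1 w_G3=1 w_R=1
row2: w_G1=19/9 w_G3=-1 w_R=0
total: w_G1=28/9 w_G3=0 w_R=1
asked value: 1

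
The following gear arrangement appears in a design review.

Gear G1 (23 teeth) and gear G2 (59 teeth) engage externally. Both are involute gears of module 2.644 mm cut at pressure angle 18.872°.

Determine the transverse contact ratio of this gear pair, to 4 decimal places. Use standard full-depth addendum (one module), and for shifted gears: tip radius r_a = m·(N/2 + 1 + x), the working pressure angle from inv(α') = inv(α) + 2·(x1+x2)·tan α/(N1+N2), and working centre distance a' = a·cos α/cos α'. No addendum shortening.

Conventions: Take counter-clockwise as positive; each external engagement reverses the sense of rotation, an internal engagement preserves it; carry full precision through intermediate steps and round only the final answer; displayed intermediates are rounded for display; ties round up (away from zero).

class = single-mesh tooth geometry [involute pair 23T × 59T, m = 2.644]
base radii: r_b1 = 28.771481, r_b2 = 73.805104
tip radii: r_a1 = 33.050000, r_a2 = 80.642000
no profile shift: α' = α, a' = a
action lengths: √(r_a1²−r_b1²) = 16.263590, √(r_a2²−r_b2²) = 32.495212
base pitch p_b = π·m·cos α = 7.859850
CR = (16.263590 + 32.495212 − 108.404000·sin 18.87200°)/7.859850 = 1.742398
contact ratio ≈ 1.7424

1.7424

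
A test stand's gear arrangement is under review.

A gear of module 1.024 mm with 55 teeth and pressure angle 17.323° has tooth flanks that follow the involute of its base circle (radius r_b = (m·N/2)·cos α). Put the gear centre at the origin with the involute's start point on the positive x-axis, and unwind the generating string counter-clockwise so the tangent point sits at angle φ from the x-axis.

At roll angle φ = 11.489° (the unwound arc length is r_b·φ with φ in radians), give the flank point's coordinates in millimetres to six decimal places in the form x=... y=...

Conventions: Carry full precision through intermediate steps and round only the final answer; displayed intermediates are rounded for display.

recognized (one wheel, involute flank): single-mesh tooth geometry, m = 1.024, N = 55
pitch radius r_p = m·N/2 = 1.024·55/2 = 28.160000
base radius r_b = r_p·cos α = 28.160000·cos 17.323° = 26.882700
roll angle φ = 11.489° = 0.20052088 rad
x = r_b·(cos φ + φ·sin φ) = 27.417738
y = r_b·(sin φ − φ·cos φ) = 0.071959

x=27.417738 y=0.071959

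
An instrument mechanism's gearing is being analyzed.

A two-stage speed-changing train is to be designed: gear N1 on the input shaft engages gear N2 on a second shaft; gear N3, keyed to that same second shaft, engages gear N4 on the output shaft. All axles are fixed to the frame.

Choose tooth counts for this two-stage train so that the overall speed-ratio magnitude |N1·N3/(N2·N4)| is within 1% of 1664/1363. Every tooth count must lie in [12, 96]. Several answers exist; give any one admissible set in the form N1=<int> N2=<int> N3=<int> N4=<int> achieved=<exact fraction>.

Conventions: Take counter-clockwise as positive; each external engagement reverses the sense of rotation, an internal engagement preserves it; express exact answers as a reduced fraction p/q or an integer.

topology: fixed-axis compound train — 2 stages, target 1664/1363
target = 1664/1363 in lowest terms: an exact hit needs N1·N3 = k·1664 and N2·N4 = k·1363 for one integer k, every count in [12, 96]; additionally prefer no 1:1 stage (N1 ≠ N2, N3 ≠ N4)
k = 1: N1·N3 = 1664 = 26·64, N2·N4 = 1363 = 29·47
achieved = 26·64/(29·47) = 1664/1363; |achieved − target| = 0 ≤ 416/34075 ✓

N1=26 N2=29 N3=64 N4=47 achieved=1664/1363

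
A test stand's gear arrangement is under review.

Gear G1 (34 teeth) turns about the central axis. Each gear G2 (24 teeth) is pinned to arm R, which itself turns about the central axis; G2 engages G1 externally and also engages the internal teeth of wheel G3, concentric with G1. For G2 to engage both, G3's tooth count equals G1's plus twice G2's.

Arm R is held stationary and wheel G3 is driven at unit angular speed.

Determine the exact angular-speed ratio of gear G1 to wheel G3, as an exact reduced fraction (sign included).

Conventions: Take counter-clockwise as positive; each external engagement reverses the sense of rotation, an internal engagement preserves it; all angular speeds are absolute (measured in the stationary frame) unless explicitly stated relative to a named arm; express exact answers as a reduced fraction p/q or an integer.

-41/17

class = planetary set [G3 = 34+2·24 = 82; Willis about the carrier]
ring teeth: 34 + 2·24 = 82
34(ω_sun−ω_arm) = −82(ω_ring−ω_arm),  ω_arm = 0, ω_ring = 1
ω_sun = 0 − (82/34)(1−0) = -41/17
ω_out/ω_in = -41/17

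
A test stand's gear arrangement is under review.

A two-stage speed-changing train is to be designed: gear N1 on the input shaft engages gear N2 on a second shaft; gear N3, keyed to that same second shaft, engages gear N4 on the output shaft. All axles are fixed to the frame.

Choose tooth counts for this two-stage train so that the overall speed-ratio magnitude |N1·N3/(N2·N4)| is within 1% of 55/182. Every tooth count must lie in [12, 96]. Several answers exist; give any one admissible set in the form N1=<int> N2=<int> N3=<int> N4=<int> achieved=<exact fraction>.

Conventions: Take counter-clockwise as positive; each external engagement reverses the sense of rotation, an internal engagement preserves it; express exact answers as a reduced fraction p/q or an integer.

N1=15 N2=12 N3=22 N4=91 achieved=55/182

class = fixed-axis compound train [2-stage, 55/182 wanted]
target = 55/182 in lowest terms: an exact hit needs N1·N3 = k·55 and N2·N4 = k·182 for one integer k, every count in [12, 96]; additionally prefer no 1:1 stage (N1 ≠ N2, N3 ≠ N4)
k = 1…5: no 1:1-free in-range split of k·55 and k·182 into factor pairs; take k = 6
k = 6: N1·N3 = 330 = 15·22, N2·N4 = 1092 = 12·91
achieved = 15·22/(12·91) = 55/182; |achieved − target| = 0 ≤ 11/3640 ✓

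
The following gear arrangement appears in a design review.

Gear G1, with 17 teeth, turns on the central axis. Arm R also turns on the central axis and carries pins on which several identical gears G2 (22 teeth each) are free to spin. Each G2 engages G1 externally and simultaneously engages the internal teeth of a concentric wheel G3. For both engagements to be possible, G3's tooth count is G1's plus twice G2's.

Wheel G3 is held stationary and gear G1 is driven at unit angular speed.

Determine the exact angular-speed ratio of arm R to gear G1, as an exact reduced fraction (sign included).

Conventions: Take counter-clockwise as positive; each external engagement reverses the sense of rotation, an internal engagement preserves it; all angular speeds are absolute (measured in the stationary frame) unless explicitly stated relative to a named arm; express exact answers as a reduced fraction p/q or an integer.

recognized (axles ride arm R): planetary set, 17/22/61 teeth
ring teeth: 17 + 2·22 = 61
17(ω_sun−ω_arm) = −61(ω_ring−ω_arm),  ω_ring = 0, ω_sun = 1
17(1−ω_arm) = −61(0−ω_arm)  ⇒  78·ω_arm = 17  ⇒  ω_arm = 17/78
ω_out/ω_in = 17/78

17/78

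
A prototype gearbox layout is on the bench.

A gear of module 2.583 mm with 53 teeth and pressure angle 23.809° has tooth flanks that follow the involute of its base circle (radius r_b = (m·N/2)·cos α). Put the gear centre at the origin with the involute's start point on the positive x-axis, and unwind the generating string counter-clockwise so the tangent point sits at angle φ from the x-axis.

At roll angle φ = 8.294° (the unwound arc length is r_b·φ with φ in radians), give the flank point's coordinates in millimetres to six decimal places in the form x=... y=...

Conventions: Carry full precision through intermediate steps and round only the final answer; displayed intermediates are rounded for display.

x=63.276896 y=0.063188

single-mesh involute tooth geometry (53T wheel at module 2.583)
pitch radius r_p = m·N/2 = 2.583·53/2 = 68.449500
base radius r_b = r_p·cos α = 68.449500·cos 23.809° = 62.624192
roll angle φ = 8.294° = 0.14475761 rad
x = r_b·(cos φ + φ·sin φ) = 63.276896
y = r_b·(sin φ − φ·cos φ) = 0.063188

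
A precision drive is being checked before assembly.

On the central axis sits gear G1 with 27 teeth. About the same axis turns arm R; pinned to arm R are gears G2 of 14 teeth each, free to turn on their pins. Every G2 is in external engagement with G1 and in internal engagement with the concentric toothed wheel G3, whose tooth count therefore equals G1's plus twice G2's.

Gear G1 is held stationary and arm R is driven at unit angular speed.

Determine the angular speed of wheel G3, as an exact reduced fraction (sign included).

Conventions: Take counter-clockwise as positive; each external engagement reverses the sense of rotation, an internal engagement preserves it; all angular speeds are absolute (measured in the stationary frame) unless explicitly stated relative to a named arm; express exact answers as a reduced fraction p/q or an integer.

82/55

recognized (axles ride arm R): planetary set, 27/14/55 teeth
ring teeth: 27 + 2·14 = 55
27(ω_sun−ω_arm) = −55(ω_ring−ω_arm),  ω_sun = 0, ω_arm = 1
ω_ring = 1 − (27/55)(0−1) = 82/55
exact speed ratio = 82/55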